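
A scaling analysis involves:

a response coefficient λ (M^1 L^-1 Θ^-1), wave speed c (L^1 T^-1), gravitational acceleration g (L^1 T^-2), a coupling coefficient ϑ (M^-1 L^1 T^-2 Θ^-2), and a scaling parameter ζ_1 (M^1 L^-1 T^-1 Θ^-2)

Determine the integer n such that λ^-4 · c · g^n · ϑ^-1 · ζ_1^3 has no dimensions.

Balance the L exponent: (1)·n from g, plus −4·(-1) + (1) − (1) + 3·(-1) = 1 from the rest, must sum to zero.
n + 1 = 0, so n = -1.

-1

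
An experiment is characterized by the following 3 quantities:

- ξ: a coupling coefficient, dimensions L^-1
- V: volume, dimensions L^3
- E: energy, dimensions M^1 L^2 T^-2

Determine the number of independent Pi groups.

1

There are 3 variables and 3 base dimensions (M, L, T).
The dimension matrix has rank 2 (less than 3: the dimension vectors are linearly dependent).
Independent dimensionless groups: 3 − 2 = 1.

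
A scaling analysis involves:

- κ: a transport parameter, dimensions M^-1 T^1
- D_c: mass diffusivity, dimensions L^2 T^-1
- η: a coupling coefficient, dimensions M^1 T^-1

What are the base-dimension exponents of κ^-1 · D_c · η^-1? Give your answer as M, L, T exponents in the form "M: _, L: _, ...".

Collect each base-dimension exponent across the product:
  M: −(-1) + (0) − (1) = 0
  L: −(0) + (2) − (0) = 2
  T: −(1) + (-1) − (-1) = -1
So the dimensions are [L² T⁻¹].

M: 0, L: 2, T: -1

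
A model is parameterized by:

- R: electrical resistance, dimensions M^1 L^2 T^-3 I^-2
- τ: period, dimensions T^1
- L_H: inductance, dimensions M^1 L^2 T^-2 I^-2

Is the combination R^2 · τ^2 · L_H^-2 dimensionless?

Sum the exponent of each base dimension across the product:
  M: 2·[R]_M + 2·[τ]_M − 2·[L_H]_M = 2·(1) + 2·(0) − 2·(1) = 0
  L: 2·[R]_L + 2·[τ]_L − 2·[L_H]_L = 2·(2) + 2·(0) − 2·(2) = 0
  T: 2·[R]_T + 2·[τ]_T − 2·[L_H]_T = 2·(-3) + 2·(1) − 2·(-2) = 0
  I: 2·[R]_I + 2·[τ]_I − 2·[L_H]_I = 2·(-2) + 2·(0) − 2·(-2) = 0
All base exponents vanish — dimensionless.

yes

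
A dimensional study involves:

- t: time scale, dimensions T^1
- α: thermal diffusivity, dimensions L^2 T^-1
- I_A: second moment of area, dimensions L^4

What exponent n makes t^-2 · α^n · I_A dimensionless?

Balance the L exponent: (2)·n from α, plus −2·(0) + (4) = 4 from the rest, must sum to zero.
2n + 4 = 0, so n = -2.

-2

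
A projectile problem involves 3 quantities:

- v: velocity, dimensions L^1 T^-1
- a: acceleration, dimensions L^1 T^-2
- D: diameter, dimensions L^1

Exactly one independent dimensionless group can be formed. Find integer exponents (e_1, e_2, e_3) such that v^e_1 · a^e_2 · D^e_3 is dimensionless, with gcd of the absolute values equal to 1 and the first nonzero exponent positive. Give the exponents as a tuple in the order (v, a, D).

L: e_1·(1) + e_2·(1) + e_3·(1) = 0
T: e_1·(-1) + e_2·(-2) + e_3·(0) = 0
Solving this homogeneous linear system for the smallest-integer solution (first nonzero entry positive) gives (2, -1, -1).

(2, -1, -1)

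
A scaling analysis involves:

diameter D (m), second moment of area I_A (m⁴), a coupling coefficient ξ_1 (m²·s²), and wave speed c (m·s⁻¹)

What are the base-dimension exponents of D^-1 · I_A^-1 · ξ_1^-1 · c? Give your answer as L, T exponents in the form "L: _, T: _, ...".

Collect each base-dimension exponent across the product:
  L: −(1) − (4) − (2) + (1) = -6
  T: −(0) − (0) − (2) + (-1) = -3
So the dimensions are [L⁻⁶ T⁻³].

L: -6, T: -3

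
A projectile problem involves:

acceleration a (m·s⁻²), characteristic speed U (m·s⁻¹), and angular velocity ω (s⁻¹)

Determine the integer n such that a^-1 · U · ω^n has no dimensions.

1

Balance the T exponent: (-1)·n from ω, plus −(-2) + (-1) = 1 from the rest, must sum to zero.
−n + 1 = 0, so n = 1.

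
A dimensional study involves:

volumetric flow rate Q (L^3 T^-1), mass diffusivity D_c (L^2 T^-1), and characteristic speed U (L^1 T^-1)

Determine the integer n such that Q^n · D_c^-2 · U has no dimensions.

1

Balance the L exponent: (3)·n from Q, plus −2·(2) + (1) = -3 from the rest, must sum to zero.
3n − 3 = 0, so n = 1.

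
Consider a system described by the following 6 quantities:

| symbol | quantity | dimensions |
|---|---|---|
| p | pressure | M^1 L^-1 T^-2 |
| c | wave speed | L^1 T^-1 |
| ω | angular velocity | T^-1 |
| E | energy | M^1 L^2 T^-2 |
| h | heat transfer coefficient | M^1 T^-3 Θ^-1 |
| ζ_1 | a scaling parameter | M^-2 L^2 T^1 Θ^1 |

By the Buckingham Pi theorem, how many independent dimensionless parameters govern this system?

There are 6 variables and 4 base dimensions (M, L, T, Θ).
The dimension matrix has rank 4.
Independent dimensionless groups: 6 − 4 = 2.

2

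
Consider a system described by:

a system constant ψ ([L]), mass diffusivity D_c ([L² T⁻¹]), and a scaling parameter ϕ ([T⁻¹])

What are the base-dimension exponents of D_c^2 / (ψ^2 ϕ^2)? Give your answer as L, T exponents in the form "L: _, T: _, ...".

L: 2, T: 0

Collect each base-dimension exponent across the product:
  L: −2·(1) + 2·(2) − 2·(0) = 2
  T: −2·(0) + 2·(-1) − 2·(-1) = 0
So the dimensions are [L²].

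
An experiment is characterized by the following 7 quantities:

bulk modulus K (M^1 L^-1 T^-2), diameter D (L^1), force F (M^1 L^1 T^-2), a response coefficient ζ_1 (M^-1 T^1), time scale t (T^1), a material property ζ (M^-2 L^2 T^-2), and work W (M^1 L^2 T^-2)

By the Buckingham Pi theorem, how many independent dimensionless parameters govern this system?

4

There are 7 variables and 3 base dimensions (M, L, T).
The dimension matrix has rank 3.
Independent dimensionless groups: 7 − 3 = 4.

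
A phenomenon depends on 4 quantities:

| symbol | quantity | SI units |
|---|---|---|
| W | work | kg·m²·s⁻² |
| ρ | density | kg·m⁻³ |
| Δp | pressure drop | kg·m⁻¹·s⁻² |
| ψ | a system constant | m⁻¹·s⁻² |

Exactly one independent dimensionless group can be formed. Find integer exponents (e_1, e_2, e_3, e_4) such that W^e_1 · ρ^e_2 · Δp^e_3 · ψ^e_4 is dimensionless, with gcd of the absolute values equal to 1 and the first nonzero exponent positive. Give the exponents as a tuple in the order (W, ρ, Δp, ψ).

(1, 1, -2, 1)

M: e_1·(1) + e_2·(1) + e_3·(1) + e_4·(0) = 0
L: e_1·(2) + e_2·(-3) + e_3·(-1) + e_4·(-1) = 0
T: e_1·(-2) + e_2·(0) + e_3·(-2) + e_4·(-2) = 0
Solving this homogeneous linear system for the smallest-integer solution (first nonzero entry positive) gives (1, 1, -2, 1).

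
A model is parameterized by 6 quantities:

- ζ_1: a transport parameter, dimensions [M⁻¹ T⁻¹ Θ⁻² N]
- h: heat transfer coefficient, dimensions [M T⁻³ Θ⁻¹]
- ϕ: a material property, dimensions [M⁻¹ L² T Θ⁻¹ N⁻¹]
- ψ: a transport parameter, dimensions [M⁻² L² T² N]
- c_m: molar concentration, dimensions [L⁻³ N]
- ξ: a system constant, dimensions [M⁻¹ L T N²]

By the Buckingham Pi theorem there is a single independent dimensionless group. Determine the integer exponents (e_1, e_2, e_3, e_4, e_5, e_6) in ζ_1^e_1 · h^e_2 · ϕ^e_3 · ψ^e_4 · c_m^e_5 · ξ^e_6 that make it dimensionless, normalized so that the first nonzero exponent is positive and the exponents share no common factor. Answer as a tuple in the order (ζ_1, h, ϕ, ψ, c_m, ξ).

M: e_1·(-1) + e_2·(1) + e_3·(-1) + e_4·(-2) + e_5·(0) + e_6·(-1) = 0
L: e_1·(0) + e_2·(0) + e_3·(2) + e_4·(2) + e_5·(-3) + e_6·(1) = 0
T: e_1·(-1) + e_2·(-3) + e_3·(1) + e_4·(2) + e_5·(0) + e_6·(1) = 0
Θ: e_1·(-2) + e_2·(-1) + e_3·(-1) + e_4·(0) + e_5·(0) + e_6·(0) = 0
N: e_1·(1) + e_2·(0) + e_3·(-1) + e_4·(1) + e_5·(1) + e_6·(2) = 0
Solving this homogeneous linear system for the smallest-integer solution (first nonzero entry positive) gives (3, -3, -3, -1, -3, -1).

(3, -3, -3, -1, -3, -1)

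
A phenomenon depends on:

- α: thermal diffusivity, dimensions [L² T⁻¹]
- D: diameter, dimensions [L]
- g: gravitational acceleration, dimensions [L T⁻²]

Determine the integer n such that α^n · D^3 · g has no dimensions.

Balance the L exponent: (2)·n from α, plus 3·(1) + (1) = 4 from the rest, must sum to zero.
2n + 4 = 0, so n = -2.

-2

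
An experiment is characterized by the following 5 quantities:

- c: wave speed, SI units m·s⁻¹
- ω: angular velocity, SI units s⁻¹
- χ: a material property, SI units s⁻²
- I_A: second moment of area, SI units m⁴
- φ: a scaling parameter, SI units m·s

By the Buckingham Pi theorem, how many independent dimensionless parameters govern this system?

3

There are 5 variables and 2 base dimensions (L, T).
The dimension matrix has rank 2.
Independent dimensionless groups: 5 − 2 = 3.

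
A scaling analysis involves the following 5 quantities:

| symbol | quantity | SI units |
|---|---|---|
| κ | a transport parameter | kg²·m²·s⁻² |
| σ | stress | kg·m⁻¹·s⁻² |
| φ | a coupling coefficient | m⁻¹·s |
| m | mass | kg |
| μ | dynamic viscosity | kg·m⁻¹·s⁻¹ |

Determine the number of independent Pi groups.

There are 5 variables and 3 base dimensions (M, L, T).
The dimension matrix has rank 3.
Independent dimensionless groups: 5 − 3 = 2.

2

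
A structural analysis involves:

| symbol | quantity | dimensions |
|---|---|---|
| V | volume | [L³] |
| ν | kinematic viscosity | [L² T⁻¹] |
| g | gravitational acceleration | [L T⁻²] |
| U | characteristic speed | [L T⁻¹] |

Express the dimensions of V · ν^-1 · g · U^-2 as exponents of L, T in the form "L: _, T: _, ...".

Collect each base-dimension exponent across the product:
  L: (3) − (2) + (1) − 2·(1) = 0
  T: (0) − (-1) + (-2) − 2·(-1) = 1
So the dimensions are [T].

L: 0, T: 1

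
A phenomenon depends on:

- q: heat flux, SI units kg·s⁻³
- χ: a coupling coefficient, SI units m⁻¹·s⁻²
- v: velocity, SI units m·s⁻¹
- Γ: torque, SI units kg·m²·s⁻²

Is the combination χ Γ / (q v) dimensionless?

yes

Sum the exponent of each base dimension across the product:
  M: −[q]_M + [χ]_M − [v]_M + [Γ]_M = −(1) + (0) − (0) + (1) = 0
  L: −[q]_L + [χ]_L − [v]_L + [Γ]_L = −(0) + (-1) − (1) + (2) = 0
  T: −[q]_T + [χ]_T − [v]_T + [Γ]_T = −(-3) + (-2) − (-1) + (-2) = 0
All base exponents vanish — dimensionless.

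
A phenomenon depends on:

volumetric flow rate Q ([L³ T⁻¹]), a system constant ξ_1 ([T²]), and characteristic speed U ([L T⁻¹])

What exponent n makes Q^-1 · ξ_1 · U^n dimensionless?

Balance the L exponent: (1)·n from U, plus −(3) + (0) = -3 from the rest, must sum to zero.
n − 3 = 0, so n = 3.

3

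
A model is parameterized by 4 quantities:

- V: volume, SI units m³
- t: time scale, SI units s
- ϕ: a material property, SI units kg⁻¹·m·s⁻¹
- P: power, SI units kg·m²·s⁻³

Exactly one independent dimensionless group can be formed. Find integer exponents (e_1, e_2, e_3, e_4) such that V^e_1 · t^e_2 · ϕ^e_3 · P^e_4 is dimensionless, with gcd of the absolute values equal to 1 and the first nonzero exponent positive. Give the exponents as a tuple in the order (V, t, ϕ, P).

(1, -4, -1, -1)

M: e_1·(0) + e_2·(0) + e_3·(-1) + e_4·(1) = 0
L: e_1·(3) + e_2·(0) + e_3·(1) + e_4·(2) = 0
T: e_1·(0) + e_2·(1) + e_3·(-1) + e_4·(-3) = 0
Solving this homogeneous linear system for the smallest-integer solution (first nonzero entry positive) gives (1, -4, -1, -1).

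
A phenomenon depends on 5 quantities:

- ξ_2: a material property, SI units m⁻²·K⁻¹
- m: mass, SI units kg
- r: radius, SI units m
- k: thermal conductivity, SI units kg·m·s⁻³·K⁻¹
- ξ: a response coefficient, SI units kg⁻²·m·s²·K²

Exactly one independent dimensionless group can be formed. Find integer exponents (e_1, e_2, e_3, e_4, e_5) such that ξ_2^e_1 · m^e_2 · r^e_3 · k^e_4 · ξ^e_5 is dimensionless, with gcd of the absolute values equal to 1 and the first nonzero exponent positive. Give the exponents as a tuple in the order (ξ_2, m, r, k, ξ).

(4, 4, 3, 2, 3)

M: e_1·(0) + e_2·(1) + e_3·(0) + e_4·(1) + e_5·(-2) = 0
L: e_1·(-2) + e_2·(0) + e_3·(1) + e_4·(1) + e_5·(1) = 0
T: e_1·(0) + e_2·(0) + e_3·(0) + e_4·(-3) + e_5·(2) = 0
Θ: e_1·(-1) + e_2·(0) + e_3·(0) + e_4·(-1) + e_5·(2) = 0
Solving this homogeneous linear system for the smallest-integer solution (first nonzero entry positive) gives (4, 4, 3, 2, 3).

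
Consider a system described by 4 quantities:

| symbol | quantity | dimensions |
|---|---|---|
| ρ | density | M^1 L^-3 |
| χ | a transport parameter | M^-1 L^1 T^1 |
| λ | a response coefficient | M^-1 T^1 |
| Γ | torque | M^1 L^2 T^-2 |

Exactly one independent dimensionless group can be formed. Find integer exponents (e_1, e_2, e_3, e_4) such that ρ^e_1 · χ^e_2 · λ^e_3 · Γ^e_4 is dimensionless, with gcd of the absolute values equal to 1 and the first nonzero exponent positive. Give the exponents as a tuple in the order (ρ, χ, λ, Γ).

(1, 1, 1, 1)

M: e_1·(1) + e_2·(-1) + e_3·(-1) + e_4·(1) = 0
L: e_1·(-3) + e_2·(1) + e_3·(0) + e_4·(2) = 0
T: e_1·(0) + e_2·(1) + e_3·(1) + e_4·(-2) = 0
Solving this homogeneous linear system for the smallest-integer solution (first nonzero entry positive) gives (1, 1, 1, 1).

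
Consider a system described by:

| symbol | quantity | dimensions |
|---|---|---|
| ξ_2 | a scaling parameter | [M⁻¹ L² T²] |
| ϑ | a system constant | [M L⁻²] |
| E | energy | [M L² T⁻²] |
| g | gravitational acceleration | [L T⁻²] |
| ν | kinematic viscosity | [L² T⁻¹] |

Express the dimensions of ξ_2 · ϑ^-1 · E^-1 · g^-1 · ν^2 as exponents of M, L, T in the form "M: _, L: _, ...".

M: -3, L: 5, T: 4

Collect each base-dimension exponent across the product:
  M: (-1) − (1) − (1) − (0) + 2·(0) = -3
  L: (2) − (-2) − (2) − (1) + 2·(2) = 5
  T: (2) − (0) − (-2) − (-2) + 2·(-1) = 4
So the dimensions are [M⁻³ L⁵ T⁴].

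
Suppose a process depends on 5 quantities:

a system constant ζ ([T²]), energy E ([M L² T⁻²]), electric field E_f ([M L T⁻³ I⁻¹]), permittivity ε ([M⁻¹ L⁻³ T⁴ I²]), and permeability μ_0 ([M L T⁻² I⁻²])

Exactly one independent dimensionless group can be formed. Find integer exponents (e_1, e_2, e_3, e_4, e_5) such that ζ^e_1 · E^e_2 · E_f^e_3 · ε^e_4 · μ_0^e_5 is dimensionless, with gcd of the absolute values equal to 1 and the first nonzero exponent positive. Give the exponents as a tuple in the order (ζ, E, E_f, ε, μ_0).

(3, -2, 4, -1, -3)

M: e_1·(0) + e_2·(1) + e_3·(1) + e_4·(-1) + e_5·(1) = 0
L: e_1·(0) + e_2·(2) + e_3·(1) + e_4·(-3) + e_5·(1) = 0
T: e_1·(2) + e_2·(-2) + e_3·(-3) + e_4·(4) + e_5·(-2) = 0
I: e_1·(0) + e_2·(0) + e_3·(-1) + e_4·(2) + e_5·(-2) = 0
Solving this homogeneous linear system for the smallest-integer solution (first nonzero entry positive) gives (3, -2, 4, -1, -3).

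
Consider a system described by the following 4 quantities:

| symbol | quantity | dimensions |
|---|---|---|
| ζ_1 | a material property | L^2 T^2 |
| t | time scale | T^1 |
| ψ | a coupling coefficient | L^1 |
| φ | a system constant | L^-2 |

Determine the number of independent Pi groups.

There are 4 variables and 2 base dimensions (L, T).
The dimension matrix has rank 2.
Independent dimensionless groups: 4 − 2 = 2.

2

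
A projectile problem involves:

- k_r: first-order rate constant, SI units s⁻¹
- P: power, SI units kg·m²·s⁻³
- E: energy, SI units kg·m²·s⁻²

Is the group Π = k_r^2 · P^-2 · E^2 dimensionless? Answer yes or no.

yes

Sum the exponent of each base dimension across the product:
  M: 2·[k_r]_M − 2·[P]_M + 2·[E]_M = 2·(0) − 2·(1) + 2·(1) = 0
  L: 2·[k_r]_L − 2·[P]_L + 2·[E]_L = 2·(0) − 2·(2) + 2·(2) = 0
  T: 2·[k_r]_T − 2·[P]_T + 2·[E]_T = 2·(-1) − 2·(-3) + 2·(-2) = 0
All base exponents vanish — dimensionless.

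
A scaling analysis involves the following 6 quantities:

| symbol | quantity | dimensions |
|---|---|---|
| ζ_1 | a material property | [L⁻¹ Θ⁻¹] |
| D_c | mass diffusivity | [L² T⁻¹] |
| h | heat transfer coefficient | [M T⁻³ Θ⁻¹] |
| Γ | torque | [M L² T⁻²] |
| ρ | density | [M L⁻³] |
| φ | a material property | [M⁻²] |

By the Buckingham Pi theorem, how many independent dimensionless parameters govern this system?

There are 6 variables and 4 base dimensions (M, L, T, Θ).
The dimension matrix has rank 4.
Independent dimensionless groups: 6 − 4 = 2.

2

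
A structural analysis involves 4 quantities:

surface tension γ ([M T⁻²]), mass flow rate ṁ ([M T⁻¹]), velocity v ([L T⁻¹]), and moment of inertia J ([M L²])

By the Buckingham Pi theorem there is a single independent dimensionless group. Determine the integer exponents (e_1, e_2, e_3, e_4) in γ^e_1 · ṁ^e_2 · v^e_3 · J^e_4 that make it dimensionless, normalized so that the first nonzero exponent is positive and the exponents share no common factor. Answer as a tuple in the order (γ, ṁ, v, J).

M: e_1·(1) + e_2·(1) + e_3·(0) + e_4·(1) = 0
L: e_1·(0) + e_2·(0) + e_3·(1) + e_4·(2) = 0
T: e_1·(-2) + e_2·(-1) + e_3·(-1) + e_4·(0) = 0
Solving this homogeneous linear system for the smallest-integer solution (first nonzero entry positive) gives (3, -4, -2, 1).

(3, -4, -2, 1)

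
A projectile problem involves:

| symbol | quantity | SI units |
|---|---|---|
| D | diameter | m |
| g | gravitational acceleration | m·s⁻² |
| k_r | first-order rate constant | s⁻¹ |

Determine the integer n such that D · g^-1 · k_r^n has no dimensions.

2

Balance the T exponent: (-1)·n from k_r, plus (0) − (-2) = 2 from the rest, must sum to zero.
−n + 2 = 0, so n = 2.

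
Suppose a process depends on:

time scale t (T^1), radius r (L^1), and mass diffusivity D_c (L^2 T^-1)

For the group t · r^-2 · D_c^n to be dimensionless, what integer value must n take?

1

Balance the L exponent: (2)·n from D_c, plus (0) − 2·(1) = -2 from the rest, must sum to zero.
2n − 2 = 0, so n = 1.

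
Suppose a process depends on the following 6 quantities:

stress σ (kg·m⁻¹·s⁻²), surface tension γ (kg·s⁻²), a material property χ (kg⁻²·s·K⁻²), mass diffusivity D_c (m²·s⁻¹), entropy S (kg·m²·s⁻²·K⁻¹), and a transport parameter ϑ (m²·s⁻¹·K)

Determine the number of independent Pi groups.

2

There are 6 variables and 4 base dimensions (M, L, T, Θ).
The dimension matrix has rank 4.
Independent dimensionless groups: 6 − 4 = 2.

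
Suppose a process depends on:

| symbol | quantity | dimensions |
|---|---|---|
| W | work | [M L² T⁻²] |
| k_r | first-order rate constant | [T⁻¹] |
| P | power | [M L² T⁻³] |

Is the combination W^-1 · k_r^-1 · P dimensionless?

Sum the exponent of each base dimension across the product:
  M: −[W]_M − [k_r]_M + [P]_M = −(1) − (0) + (1) = 0
  L: −[W]_L − [k_r]_L + [P]_L = −(2) − (0) + (2) = 0
  T: −[W]_T − [k_r]_T + [P]_T = −(-2) − (-1) + (-3) = 0
  N: −[W]_N − [k_r]_N + [P]_N = −(0) − (0) + (0) = 0
All base exponents vanish — dimensionless.

yes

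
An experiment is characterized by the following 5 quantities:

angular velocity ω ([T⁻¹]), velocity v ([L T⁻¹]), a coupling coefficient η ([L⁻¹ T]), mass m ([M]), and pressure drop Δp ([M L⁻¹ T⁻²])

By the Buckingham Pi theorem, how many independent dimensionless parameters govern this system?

2

There are 5 variables and 3 base dimensions (M, L, T).
The dimension matrix has rank 3.
Independent dimensionless groups: 5 − 3 = 2.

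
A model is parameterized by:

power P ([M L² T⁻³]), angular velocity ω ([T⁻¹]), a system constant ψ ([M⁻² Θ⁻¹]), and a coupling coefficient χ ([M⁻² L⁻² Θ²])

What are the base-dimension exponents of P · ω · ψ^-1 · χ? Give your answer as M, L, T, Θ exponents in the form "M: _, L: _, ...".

Collect each base-dimension exponent across the product:
  M: (1) + (0) − (-2) + (-2) = 1
  L: (2) + (0) − (0) + (-2) = 0
  T: (-3) + (-1) − (0) + (0) = -4
  Θ: (0) + (0) − (-1) + (2) = 3
So the dimensions are [M T⁻⁴ Θ³].

M: 1, L: 0, T: -4, Θ: 3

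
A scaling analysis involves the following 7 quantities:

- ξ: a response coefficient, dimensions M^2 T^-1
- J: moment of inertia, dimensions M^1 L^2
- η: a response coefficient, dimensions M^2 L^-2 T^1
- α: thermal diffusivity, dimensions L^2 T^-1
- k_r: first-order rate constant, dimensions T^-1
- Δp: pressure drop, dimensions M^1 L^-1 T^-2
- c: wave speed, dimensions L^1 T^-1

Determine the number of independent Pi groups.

There are 7 variables and 3 base dimensions (M, L, T).
The dimension matrix has rank 3.
Independent dimensionless groups: 7 − 3 = 4.

4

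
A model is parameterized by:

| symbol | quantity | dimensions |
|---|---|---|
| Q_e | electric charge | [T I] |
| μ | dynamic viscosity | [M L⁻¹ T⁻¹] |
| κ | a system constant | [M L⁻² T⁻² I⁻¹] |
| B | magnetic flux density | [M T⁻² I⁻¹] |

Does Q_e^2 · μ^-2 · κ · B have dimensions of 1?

yes

Sum the exponent of each base dimension across the product:
  M: 2·[Q_e]_M − 2·[μ]_M + [κ]_M + [B]_M = 2·(0) − 2·(1) + (1) + (1) = 0
  L: 2·[Q_e]_L − 2·[μ]_L + [κ]_L + [B]_L = 2·(0) − 2·(-1) + (-2) + (0) = 0
  T: 2·[Q_e]_T − 2·[μ]_T + [κ]_T + [B]_T = 2·(1) − 2·(-1) + (-2) + (-2) = 0
  I: 2·[Q_e]_I − 2·[μ]_I + [κ]_I + [B]_I = 2·(1) − 2·(0) + (-1) + (-1) = 0
All base exponents vanish — dimensionless.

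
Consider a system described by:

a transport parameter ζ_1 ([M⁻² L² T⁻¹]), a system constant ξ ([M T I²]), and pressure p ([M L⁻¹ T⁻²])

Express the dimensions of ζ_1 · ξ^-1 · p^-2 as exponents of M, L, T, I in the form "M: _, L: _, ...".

M: -5, L: 4, T: 2, I: -2

Collect each base-dimension exponent across the product:
  M: (-2) − (1) − 2·(1) = -5
  L: (2) − (0) − 2·(-1) = 4
  T: (-1) − (1) − 2·(-2) = 2
  I: (0) − (2) − 2·(0) = -2
So the dimensions are [M⁻⁵ L⁴ T² I⁻²].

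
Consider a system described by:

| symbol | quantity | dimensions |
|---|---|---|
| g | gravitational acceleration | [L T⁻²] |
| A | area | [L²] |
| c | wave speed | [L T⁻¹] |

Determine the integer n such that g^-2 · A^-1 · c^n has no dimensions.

Balance the L exponent: (1)·n from c, plus −2·(1) − (2) = -4 from the rest, must sum to zero.
n − 4 = 0, so n = 4.

4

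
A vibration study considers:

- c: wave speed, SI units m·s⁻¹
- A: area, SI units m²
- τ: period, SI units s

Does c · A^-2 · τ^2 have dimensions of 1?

no

Sum the exponent of each base dimension across the product:
  L: [c]_L − 2·[A]_L + 2·[τ]_L = (1) − 2·(2) + 2·(0) = -3
  T: [c]_T − 2·[A]_T + 2·[τ]_T = (-1) − 2·(0) + 2·(1) = 1
Net dimensions [L⁻³ T] ≠ [1] — not dimensionless.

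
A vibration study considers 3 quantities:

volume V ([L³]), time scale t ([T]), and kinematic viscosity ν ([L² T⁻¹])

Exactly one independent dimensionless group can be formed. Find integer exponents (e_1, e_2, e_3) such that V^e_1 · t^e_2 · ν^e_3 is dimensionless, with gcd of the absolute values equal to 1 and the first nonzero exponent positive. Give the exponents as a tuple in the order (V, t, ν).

(2, -3, -3)

L: e_1·(3) + e_2·(0) + e_3·(2) = 0
T: e_1·(0) + e_2·(1) + e_3·(-1) = 0
Solving this homogeneous linear system for the smallest-integer solution (first nonzero entry positive) gives (2, -3, -3).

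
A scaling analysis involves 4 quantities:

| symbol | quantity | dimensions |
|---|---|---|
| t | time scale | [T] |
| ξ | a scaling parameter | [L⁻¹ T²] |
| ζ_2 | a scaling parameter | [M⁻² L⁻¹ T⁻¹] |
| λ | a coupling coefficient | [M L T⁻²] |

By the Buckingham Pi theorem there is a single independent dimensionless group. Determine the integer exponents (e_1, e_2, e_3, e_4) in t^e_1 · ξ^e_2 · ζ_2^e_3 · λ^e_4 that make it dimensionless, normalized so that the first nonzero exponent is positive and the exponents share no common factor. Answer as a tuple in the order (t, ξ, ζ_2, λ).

(3, 1, 1, 2)

M: e_1·(0) + e_2·(0) + e_3·(-2) + e_4·(1) = 0
L: e_1·(0) + e_2·(-1) + e_3·(-1) + e_4·(1) = 0
T: e_1·(1) + e_2·(2) + e_3·(-1) + e_4·(-2) = 0
Solving this homogeneous linear system for the smallest-integer solution (first nonzero entry positive) gives (3, 1, 1, 2).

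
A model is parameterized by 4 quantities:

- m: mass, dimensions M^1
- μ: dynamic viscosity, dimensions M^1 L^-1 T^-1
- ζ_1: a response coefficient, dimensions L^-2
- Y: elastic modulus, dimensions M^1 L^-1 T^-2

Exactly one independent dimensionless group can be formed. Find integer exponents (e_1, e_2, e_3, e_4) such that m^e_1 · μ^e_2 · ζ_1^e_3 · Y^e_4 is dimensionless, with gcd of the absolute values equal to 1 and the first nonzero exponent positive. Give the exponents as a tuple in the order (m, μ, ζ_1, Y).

M: e_1·(1) + e_2·(1) + e_3·(0) + e_4·(1) = 0
L: e_1·(0) + e_2·(-1) + e_3·(-2) + e_4·(-1) = 0
T: e_1·(0) + e_2·(-1) + e_3·(0) + e_4·(-2) = 0
Solving this homogeneous linear system for the smallest-integer solution (first nonzero entry positive) gives (2, -4, 1, 2).

(2, -4, 1, 2)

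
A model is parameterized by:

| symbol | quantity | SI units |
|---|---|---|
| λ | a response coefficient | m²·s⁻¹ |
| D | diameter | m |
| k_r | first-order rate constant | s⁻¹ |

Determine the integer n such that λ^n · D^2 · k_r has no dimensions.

-1

Balance the L exponent: (2)·n from λ, plus 2·(1) + (0) = 2 from the rest, must sum to zero.
2n + 2 = 0, so n = -1.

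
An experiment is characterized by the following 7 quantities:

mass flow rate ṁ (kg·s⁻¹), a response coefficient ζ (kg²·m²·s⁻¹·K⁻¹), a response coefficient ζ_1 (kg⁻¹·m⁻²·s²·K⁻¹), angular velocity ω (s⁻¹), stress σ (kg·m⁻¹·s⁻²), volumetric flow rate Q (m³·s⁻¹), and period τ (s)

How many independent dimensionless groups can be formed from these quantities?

There are 7 variables and 4 base dimensions (M, L, T, Θ).
The dimension matrix has rank 4.
Independent dimensionless groups: 7 − 4 = 3.

3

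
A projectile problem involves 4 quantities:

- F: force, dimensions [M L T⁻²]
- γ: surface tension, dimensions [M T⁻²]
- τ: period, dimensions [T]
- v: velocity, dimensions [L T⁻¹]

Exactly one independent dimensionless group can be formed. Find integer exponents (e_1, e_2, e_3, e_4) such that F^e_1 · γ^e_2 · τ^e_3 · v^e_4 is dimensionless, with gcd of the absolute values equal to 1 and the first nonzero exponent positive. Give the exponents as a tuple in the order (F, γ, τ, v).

(1, -1, -1, -1)

M: e_1·(1) + e_2·(1) + e_3·(0) + e_4·(0) = 0
L: e_1·(1) + e_2·(0) + e_3·(0) + e_4·(1) = 0
T: e_1·(-2) + e_2·(-2) + e_3·(1) + e_4·(-1) = 0
Solving this homogeneous linear system for the smallest-integer solution (first nonzero entry positive) gives (1, -1, -1, -1).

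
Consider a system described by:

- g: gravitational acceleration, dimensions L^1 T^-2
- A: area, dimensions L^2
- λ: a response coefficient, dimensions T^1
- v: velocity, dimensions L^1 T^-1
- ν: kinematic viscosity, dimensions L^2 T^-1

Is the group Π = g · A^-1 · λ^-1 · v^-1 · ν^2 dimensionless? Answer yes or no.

Sum the exponent of each base dimension across the product:
  L: [g]_L − [A]_L − [λ]_L − [v]_L + 2·[ν]_L = (1) − (2) − (0) − (1) + 2·(2) = 2
  T: [g]_T − [A]_T − [λ]_T − [v]_T + 2·[ν]_T = (-2) − (0) − (1) − (-1) + 2·(-1) = -4
Net dimensions [L² T⁻⁴] ≠ [1] — not dimensionless.

no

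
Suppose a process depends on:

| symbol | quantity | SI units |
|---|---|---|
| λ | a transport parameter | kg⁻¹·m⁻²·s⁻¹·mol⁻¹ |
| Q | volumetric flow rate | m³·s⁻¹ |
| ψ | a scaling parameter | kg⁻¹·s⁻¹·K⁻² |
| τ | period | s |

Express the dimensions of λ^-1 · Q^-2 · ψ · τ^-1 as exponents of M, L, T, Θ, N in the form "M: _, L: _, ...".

Collect each base-dimension exponent across the product:
  M: −(-1) − 2·(0) + (-1) − (0) = 0
  L: −(-2) − 2·(3) + (0) − (0) = -4
  T: −(-1) − 2·(-1) + (-1) − (1) = 1
  Θ: −(0) − 2·(0) + (-2) − (0) = -2
  N: −(-1) − 2·(0) + (0) − (0) = 1
So the dimensions are [L⁻⁴ T Θ⁻² N].

M: 0, L: -4, T: 1, Θ: -2, N: 1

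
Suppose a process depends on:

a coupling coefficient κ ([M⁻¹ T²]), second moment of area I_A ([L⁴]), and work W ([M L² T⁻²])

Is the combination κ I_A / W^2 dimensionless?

no

Sum the exponent of each base dimension across the product:
  M: [κ]_M + [I_A]_M − 2·[W]_M = (-1) + (0) − 2·(1) = -3
  L: [κ]_L + [I_A]_L − 2·[W]_L = (0) + (4) − 2·(2) = 0
  T: [κ]_T + [I_A]_T − 2·[W]_T = (2) + (0) − 2·(-2) = 6
Net dimensions [M⁻³ T⁶] ≠ [1] — not dimensionless.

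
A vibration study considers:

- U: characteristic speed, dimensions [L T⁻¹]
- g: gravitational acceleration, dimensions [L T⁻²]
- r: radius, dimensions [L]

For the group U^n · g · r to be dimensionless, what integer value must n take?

Balance the L exponent: (1)·n from U, plus (1) + (1) = 2 from the rest, must sum to zero.
n + 2 = 0, so n = -2.

-2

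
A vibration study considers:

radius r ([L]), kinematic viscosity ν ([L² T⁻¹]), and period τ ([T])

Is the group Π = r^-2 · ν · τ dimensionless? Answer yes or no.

Sum the exponent of each base dimension across the product:
  M: −2·[r]_M + [ν]_M + [τ]_M = −2·(0) + (0) + (0) = 0
  L: −2·[r]_L + [ν]_L + [τ]_L = −2·(1) + (2) + (0) = 0
  T: −2·[r]_T + [ν]_T + [τ]_T = −2·(0) + (-1) + (1) = 0
All base exponents vanish — dimensionless.

yes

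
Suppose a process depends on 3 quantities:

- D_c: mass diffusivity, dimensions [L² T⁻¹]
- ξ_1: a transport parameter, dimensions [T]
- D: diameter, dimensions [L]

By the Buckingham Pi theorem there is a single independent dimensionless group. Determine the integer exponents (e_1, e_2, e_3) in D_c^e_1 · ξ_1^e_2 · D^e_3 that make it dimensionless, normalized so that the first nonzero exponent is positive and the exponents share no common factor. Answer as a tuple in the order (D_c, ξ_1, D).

(1, 1, -2)

L: e_1·(2) + e_2·(0) + e_3·(1) = 0
T: e_1·(-1) + e_2·(1) + e_3·(0) = 0
Solving this homogeneous linear system for the smallest-integer solution (first nonzero entry positive) gives (1, 1, -2).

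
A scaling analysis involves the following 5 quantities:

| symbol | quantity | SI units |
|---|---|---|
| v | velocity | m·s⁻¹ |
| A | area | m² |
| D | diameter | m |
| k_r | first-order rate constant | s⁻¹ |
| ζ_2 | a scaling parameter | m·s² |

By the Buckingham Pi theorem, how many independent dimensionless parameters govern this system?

There are 5 variables and 2 base dimensions (L, T).
The dimension matrix has rank 2.
Independent dimensionless groups: 5 − 2 = 3.

3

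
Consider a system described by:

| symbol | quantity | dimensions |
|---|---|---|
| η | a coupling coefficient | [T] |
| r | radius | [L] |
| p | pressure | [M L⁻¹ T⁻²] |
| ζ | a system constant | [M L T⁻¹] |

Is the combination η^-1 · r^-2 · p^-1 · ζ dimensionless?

yes

Sum the exponent of each base dimension across the product:
  M: −[η]_M − 2·[r]_M − [p]_M + [ζ]_M = −(0) − 2·(0) − (1) + (1) = 0
  L: −[η]_L − 2·[r]_L − [p]_L + [ζ]_L = −(0) − 2·(1) − (-1) + (1) = 0
  T: −[η]_T − 2·[r]_T − [p]_T + [ζ]_T = −(1) − 2·(0) − (-2) + (-1) = 0
All base exponents vanish — dimensionless.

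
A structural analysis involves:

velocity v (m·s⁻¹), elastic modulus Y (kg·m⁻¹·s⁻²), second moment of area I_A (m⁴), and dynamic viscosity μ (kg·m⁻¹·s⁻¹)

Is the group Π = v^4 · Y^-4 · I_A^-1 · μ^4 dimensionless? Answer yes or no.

yes

Sum the exponent of each base dimension across the product:
  M: 4·[v]_M − 4·[Y]_M − [I_A]_M + 4·[μ]_M = 4·(0) − 4·(1) − (0) + 4·(1) = 0
  L: 4·[v]_L − 4·[Y]_L − [I_A]_L + 4·[μ]_L = 4·(1) − 4·(-1) − (4) + 4·(-1) = 0
  T: 4·[v]_T − 4·[Y]_T − [I_A]_T + 4·[μ]_T = 4·(-1) − 4·(-2) − (0) + 4·(-1) = 0
All base exponents vanish — dimensionless.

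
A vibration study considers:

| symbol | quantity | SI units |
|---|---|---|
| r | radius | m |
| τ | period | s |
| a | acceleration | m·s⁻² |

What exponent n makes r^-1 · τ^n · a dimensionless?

Balance the T exponent: (1)·n from τ, plus −(0) + (-2) = -2 from the rest, must sum to zero.
n − 2 = 0, so n = 2.

2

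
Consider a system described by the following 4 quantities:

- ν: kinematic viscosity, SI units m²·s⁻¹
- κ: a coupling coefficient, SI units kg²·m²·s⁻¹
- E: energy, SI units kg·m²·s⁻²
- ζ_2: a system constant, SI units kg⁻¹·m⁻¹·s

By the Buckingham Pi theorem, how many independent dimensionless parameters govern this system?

There are 4 variables and 3 base dimensions (M, L, T).
The dimension matrix has rank 3.
Independent dimensionless groups: 4 − 3 = 1.

1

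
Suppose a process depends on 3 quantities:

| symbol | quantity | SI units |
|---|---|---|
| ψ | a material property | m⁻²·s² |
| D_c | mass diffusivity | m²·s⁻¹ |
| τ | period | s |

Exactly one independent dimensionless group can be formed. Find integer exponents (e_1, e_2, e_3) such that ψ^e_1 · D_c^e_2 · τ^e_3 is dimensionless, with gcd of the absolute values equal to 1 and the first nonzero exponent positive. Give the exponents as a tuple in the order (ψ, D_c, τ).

L: e_1·(-2) + e_2·(2) + e_3·(0) = 0
T: e_1·(2) + e_2·(-1) + e_3·(1) = 0
Solving this homogeneous linear system for the smallest-integer solution (first nonzero entry positive) gives (1, 1, -1).

(1, 1, -1)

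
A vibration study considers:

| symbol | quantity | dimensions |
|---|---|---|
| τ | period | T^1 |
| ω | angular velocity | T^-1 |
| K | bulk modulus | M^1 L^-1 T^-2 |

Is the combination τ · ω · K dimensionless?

Sum the exponent of each base dimension across the product:
  M: [τ]_M + [ω]_M + [K]_M = (0) + (0) + (1) = 1
  L: [τ]_L + [ω]_L + [K]_L = (0) + (0) + (-1) = -1
  T: [τ]_T + [ω]_T + [K]_T = (1) + (-1) + (-2) = -2
Net dimensions [M L⁻¹ T⁻²] ≠ [1] — not dimensionless.

no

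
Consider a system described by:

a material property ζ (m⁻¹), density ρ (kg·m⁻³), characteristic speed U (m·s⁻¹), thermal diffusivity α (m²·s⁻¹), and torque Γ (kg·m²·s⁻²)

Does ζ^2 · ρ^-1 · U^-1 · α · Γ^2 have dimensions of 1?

no

Sum the exponent of each base dimension across the product:
  M: 2·[ζ]_M − [ρ]_M − [U]_M + [α]_M + 2·[Γ]_M = 2·(0) − (1) − (0) + (0) + 2·(1) = 1
  L: 2·[ζ]_L − [ρ]_L − [U]_L + [α]_L + 2·[Γ]_L = 2·(-1) − (-3) − (1) + (2) + 2·(2) = 6
  T: 2·[ζ]_T − [ρ]_T − [U]_T + [α]_T + 2·[Γ]_T = 2·(0) − (0) − (-1) + (-1) + 2·(-2) = -4
Net dimensions [M L⁶ T⁻⁴] ≠ [1] — not dimensionless.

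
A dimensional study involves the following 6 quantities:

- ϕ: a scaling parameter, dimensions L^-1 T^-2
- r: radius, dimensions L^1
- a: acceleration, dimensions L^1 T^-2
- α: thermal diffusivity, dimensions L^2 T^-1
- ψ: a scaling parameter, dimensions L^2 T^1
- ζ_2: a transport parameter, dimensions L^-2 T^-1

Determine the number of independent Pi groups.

There are 6 variables and 2 base dimensions (L, T).
The dimension matrix has rank 2.
Independent dimensionless groups: 6 − 2 = 4.

4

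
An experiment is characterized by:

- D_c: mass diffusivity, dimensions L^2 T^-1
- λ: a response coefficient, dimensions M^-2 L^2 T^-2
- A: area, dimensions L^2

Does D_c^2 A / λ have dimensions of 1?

Sum the exponent of each base dimension across the product:
  M: 2·[D_c]_M − [λ]_M + [A]_M = 2·(0) − (-2) + (0) = 2
  L: 2·[D_c]_L − [λ]_L + [A]_L = 2·(2) − (2) + (2) = 4
  T: 2·[D_c]_T − [λ]_T + [A]_T = 2·(-1) − (-2) + (0) = 0
Net dimensions [M² L⁴] ≠ [1] — not dimensionless.

no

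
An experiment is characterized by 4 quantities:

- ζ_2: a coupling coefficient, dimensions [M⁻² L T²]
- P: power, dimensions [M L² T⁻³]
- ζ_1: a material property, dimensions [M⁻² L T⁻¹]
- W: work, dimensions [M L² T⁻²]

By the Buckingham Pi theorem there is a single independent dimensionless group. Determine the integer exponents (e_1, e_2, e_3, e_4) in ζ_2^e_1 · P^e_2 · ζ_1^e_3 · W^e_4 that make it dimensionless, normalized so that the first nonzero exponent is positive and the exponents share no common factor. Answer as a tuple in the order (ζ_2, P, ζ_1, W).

(1, 3, -1, -3)

M: e_1·(-2) + e_2·(1) + e_3·(-2) + e_4·(1) = 0
L: e_1·(1) + e_2·(2) + e_3·(1) + e_4·(2) = 0
T: e_1·(2) + e_2·(-3) + e_3·(-1) + e_4·(-2) = 0
Solving this homogeneous linear system for the smallest-integer solution (first nonzero entry positive) gives (1, 3, -1, -3).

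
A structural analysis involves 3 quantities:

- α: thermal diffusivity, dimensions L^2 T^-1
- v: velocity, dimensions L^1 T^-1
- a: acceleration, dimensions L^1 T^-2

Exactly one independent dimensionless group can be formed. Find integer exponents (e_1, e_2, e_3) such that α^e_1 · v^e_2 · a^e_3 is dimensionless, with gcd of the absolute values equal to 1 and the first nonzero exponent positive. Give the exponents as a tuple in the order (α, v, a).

(1, -3, 1)

L: e_1·(2) + e_2·(1) + e_3·(1) = 0
T: e_1·(-1) + e_2·(-1) + e_3·(-2) = 0
Solving this homogeneous linear system for the smallest-integer solution (first nonzero entry positive) gives (1, -3, 1).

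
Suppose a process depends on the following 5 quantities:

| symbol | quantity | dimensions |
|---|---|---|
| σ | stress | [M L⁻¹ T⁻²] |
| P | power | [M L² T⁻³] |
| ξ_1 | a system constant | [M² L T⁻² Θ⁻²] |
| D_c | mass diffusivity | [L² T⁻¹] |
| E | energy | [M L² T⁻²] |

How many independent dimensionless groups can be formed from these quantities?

1

There are 5 variables and 4 base dimensions (M, L, T, Θ).
The dimension matrix has rank 4.
Independent dimensionless groups: 5 − 4 = 1.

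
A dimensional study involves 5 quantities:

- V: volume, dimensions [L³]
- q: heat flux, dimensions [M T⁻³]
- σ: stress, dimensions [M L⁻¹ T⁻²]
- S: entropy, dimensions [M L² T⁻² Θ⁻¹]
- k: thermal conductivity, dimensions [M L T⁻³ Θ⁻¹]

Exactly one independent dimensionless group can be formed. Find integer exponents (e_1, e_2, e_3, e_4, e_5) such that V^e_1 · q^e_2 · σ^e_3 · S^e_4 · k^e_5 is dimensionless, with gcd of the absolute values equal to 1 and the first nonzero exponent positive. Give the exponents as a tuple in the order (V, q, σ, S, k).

(2, -3, 3, -3, 3)

M: e_1·(0) + e_2·(1) + e_3·(1) + e_4·(1) + e_5·(1) = 0
L: e_1·(3) + e_2·(0) + e_3·(-1) + e_4·(2) + e_5·(1) = 0
T: e_1·(0) + e_2·(-3) + e_3·(-2) + e_4·(-2) + e_5·(-3) = 0
Θ: e_1·(0) + e_2·(0) + e_3·(0) + e_4·(-1) + e_5·(-1) = 0
Solving this homogeneous linear system for the smallest-integer solution (first nonzero entry positive) gives (2, -3, 3, -3, 3).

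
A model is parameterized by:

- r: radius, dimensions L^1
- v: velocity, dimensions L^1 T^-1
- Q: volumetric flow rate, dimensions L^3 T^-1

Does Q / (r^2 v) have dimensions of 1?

yes

Sum the exponent of each base dimension across the product:
  M: −2·[r]_M − [v]_M + [Q]_M = −2·(0) − (0) + (0) = 0
  L: −2·[r]_L − [v]_L + [Q]_L = −2·(1) − (1) + (3) = 0
  T: −2·[r]_T − [v]_T + [Q]_T = −2·(0) − (-1) + (-1) = 0
  Θ: −2·[r]_Θ − [v]_Θ + [Q]_Θ = −2·(0) − (0) + (0) = 0
  N: −2·[r]_N − [v]_N + [Q]_N = −2·(0) − (0) + (0) = 0
All base exponents vanish — dimensionless.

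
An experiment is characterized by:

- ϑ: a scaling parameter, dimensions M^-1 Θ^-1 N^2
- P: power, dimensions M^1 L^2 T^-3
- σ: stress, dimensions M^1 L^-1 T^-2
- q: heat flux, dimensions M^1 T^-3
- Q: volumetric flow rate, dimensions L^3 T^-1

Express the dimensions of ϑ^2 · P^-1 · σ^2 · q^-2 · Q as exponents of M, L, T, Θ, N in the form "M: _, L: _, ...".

M: -3, L: -1, T: 4, Θ: -2, N: 4

Collect each base-dimension exponent across the product:
  M: 2·(-1) − (1) + 2·(1) − 2·(1) + (0) = -3
  L: 2·(0) − (2) + 2·(-1) − 2·(0) + (3) = -1
  T: 2·(0) − (-3) + 2·(-2) − 2·(-3) + (-1) = 4
  Θ: 2·(-1) − (0) + 2·(0) − 2·(0) + (0) = -2
  N: 2·(2) − (0) + 2·(0) − 2·(0) + (0) = 4
So the dimensions are [M⁻³ L⁻¹ T⁴ Θ⁻² N⁴].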